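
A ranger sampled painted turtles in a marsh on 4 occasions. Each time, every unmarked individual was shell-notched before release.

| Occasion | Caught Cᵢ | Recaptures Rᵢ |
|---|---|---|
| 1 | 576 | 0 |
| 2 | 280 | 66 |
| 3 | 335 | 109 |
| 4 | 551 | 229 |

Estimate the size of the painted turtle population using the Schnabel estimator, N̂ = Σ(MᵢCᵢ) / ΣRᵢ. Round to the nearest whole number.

Marked at large before each occasion: Mᵢ = Σⱼ<ᵢ (Cⱼ − Rⱼ) → M1=0, M2=576, M3=790, M4=1016
Σ MᵢCᵢ = 0·576 + 576·280 + 790·335 + 1016·551 = 0 + 161280 + 264650 + 559816 = 985746
Σ Rᵢ = 0 + 66 + 109 + 229 = 404
N̂ = 985746 / 404 ≈ 2440.0 → 2440

N ≈ 2440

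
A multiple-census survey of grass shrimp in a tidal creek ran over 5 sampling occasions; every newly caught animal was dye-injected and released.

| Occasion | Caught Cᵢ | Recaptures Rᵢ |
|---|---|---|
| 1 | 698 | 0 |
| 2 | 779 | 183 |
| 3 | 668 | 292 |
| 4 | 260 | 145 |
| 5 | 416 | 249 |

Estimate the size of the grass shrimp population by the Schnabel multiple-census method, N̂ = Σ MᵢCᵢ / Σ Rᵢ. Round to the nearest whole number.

N ≈ 2975

Marked at large before each occasion: Mᵢ = Σⱼ<ᵢ (Cⱼ − Rⱼ) → M1=0, M2=698, M3=1294, M4=1670, M5=1785
Σ MᵢCᵢ = 0·698 + 698·779 + 1294·668 + 1670·260 + 1785·416 = 0 + 543742 + 864392 + 434200 + 742560 = 2584894
Σ Rᵢ = 0 + 183 + 292 + 145 + 249 = 869
N̂ = 2584894 / 869 ≈ 2974.6 → 2975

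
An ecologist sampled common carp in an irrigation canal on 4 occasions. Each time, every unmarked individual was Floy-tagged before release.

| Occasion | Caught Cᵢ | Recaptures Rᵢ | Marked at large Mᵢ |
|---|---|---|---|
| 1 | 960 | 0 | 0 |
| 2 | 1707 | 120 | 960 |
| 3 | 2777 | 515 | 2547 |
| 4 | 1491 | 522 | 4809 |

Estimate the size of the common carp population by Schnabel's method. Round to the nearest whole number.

N ≈ 13,727

Σ MᵢCᵢ = 0·960 + 960·1707 + 2547·2777 + 4809·1491 = 0 + 1638720 + 7073019 + 7170219 = 15881958
Σ Rᵢ = 0 + 120 + 515 + 522 = 1157
N̂ = 15881958 / 1157 ≈ 13726.8 → 13727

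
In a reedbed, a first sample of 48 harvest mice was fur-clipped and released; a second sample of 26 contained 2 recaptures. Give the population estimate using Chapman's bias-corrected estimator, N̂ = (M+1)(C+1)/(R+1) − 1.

N̂ = (48+1)(26+1)/(2+1) − 1 = 49·27/3 − 1
= 1323/3 − 1 = 441 − 1 = 440

N = 440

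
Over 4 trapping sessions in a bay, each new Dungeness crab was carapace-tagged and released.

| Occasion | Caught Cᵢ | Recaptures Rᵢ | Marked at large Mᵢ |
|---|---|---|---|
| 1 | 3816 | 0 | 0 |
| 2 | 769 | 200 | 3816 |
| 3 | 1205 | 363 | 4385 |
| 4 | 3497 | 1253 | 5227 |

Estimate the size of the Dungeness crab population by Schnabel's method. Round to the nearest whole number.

Σ MᵢCᵢ = 0·3816 + 3816·769 + 4385·1205 + 5227·3497 = 0 + 2934504 + 5283925 + 18278819 = 26497248
Σ Rᵢ = 0 + 200 + 363 + 1253 = 1816
N̂ = 26497248 / 1816 ≈ 14591.0 → 14591

N ≈ 14,591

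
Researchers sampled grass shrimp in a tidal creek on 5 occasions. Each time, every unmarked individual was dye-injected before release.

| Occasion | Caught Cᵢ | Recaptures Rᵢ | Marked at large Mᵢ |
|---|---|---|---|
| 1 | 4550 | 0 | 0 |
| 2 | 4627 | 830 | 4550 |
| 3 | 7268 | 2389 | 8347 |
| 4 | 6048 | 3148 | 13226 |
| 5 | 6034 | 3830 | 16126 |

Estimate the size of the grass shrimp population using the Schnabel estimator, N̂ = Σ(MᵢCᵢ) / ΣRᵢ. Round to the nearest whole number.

N ≈ 25,401

Σ MᵢCᵢ = 0·4550 + 4550·4627 + 8347·7268 + 13226·6048 + 16126·6034 = 0 + 21052850 + 60665996 + 79990848 + 97304284 = 259013978
Σ Rᵢ = 0 + 830 + 2389 + 3148 + 3830 = 10197
N̂ = 259013978 / 10197 ≈ 25401.0 → 25401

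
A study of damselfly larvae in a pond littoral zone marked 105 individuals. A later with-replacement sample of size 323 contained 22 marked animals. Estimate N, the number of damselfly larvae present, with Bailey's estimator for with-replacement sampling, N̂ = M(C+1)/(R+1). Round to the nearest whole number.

N ≈ 1479

N̂ = 105·(323+1)/(22+1) = 105·324/23 = 34020/23 ≈ 1479.1 → 1479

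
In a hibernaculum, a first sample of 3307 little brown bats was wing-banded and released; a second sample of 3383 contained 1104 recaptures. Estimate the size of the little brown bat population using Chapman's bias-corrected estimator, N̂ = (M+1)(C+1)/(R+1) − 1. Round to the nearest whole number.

N ≈ 10,130

N̂ = (3307+1)(3383+1)/(1104+1) − 1 = 3308·3384/1105 − 1
= 11194272/1105 − 1 ≈ 10130.6 − 1 ≈ 10129.6 → 10130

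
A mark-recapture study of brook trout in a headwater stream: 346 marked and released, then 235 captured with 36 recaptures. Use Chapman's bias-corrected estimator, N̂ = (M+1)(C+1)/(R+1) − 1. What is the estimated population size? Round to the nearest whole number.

N ≈ 2212

N̂ = (346+1)(235+1)/(36+1) − 1 = 347·236/37 − 1
= 81892/37 − 1 ≈ 2213.3 − 1 ≈ 2212.3 → 2212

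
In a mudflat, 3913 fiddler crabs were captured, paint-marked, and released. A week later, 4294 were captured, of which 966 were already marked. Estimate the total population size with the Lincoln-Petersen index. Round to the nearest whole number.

N ≈ 17,394

If marked individuals mix randomly, R/C ≈ M/N, giving N ≈ M·C/R.
N = (3913 × 4294) / 966 = 16802422 / 966 ≈ 17393.8 → 17394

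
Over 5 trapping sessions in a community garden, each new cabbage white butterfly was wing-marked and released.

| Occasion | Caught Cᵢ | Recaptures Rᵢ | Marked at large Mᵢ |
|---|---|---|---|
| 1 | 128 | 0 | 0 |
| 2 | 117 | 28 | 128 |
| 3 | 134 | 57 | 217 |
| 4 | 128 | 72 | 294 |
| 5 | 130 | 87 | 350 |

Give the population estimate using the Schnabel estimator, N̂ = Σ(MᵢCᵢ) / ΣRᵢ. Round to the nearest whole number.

N ≈ 521

Σ MᵢCᵢ = 0·128 + 128·117 + 217·134 + 294·128 + 350·130 = 0 + 14976 + 29078 + 37632 + 45500 = 127186
Σ Rᵢ = 0 + 28 + 57 + 72 + 87 = 244
N̂ = 127186 / 244 ≈ 521.3 → 521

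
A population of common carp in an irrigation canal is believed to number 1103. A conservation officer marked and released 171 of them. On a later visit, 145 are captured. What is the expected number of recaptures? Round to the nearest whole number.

The marked fraction of the population is 171/1103, so in a sample of 145 expect C·(M/N) marked.
E[R] = 171 × 145 / 1103 = 24795 / 1103 ≈ 22.48 → 22

expected recaptures ≈ 22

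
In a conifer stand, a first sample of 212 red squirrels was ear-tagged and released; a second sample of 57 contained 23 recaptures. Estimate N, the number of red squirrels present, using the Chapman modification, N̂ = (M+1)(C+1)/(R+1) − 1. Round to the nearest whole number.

N ≈ 514

N̂ = (212+1)(57+1)/(23+1) − 1 = 213·58/24 − 1
= 12354/24 − 1 ≈ 514.8 − 1 ≈ 513.8 → 514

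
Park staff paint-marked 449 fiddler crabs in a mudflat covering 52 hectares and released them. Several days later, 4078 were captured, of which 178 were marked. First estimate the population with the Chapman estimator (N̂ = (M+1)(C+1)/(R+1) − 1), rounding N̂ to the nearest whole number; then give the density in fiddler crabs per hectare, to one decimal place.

N̂ = 450·4079/179 − 1 = 1835550/179 − 1 ≈ 10253.47 → 10253
Density = N̂ / area = 10253 / 52 ≈ 197.17 → 197.2 per hectare

density ≈ 197.2 fiddler crabs per hectare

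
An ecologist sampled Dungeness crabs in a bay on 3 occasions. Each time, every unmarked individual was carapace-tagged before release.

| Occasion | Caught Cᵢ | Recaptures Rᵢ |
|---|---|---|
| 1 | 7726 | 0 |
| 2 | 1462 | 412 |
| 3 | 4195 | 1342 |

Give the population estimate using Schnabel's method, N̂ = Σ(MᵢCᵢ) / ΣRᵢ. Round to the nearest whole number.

N ≈ 27,429

Marked at large before each occasion: Mᵢ = Σⱼ<ᵢ (Cⱼ − Rⱼ) → M1=0, M2=7726, M3=8776
Σ MᵢCᵢ = 0·7726 + 7726·1462 + 8776·4195 = 0 + 11295412 + 36815320 = 48110732
Σ Rᵢ = 0 + 412 + 1342 = 1754
N̂ = 48110732 / 1754 ≈ 27429.2 → 27429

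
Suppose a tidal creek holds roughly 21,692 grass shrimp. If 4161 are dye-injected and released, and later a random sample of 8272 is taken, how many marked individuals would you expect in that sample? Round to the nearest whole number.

Expected recaptures E[R] = M·C / N.
E[R] = 4161 × 8272 / 21692 = 34419792 / 21692 ≈ 1586.8 → 1587

expected recaptures ≈ 1587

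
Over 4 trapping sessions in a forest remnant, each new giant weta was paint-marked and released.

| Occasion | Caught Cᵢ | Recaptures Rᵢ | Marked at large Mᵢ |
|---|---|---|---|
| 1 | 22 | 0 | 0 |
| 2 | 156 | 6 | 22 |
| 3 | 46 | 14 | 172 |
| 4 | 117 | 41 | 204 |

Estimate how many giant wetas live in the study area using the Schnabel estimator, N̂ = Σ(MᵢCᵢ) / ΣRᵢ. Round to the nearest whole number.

N ≈ 577

Σ MᵢCᵢ = 0·22 + 22·156 + 172·46 + 204·117 = 0 + 3432 + 7912 + 23868 = 35212
Σ Rᵢ = 0 + 6 + 14 + 41 = 61
N̂ = 35212 / 61 ≈ 577.2 → 577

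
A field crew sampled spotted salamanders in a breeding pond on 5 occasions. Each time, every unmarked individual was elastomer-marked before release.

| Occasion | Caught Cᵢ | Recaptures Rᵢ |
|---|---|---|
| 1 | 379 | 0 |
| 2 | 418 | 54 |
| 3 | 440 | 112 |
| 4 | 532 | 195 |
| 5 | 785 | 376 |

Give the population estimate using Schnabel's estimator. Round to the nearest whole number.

Marked at large before each occasion: Mᵢ = Σⱼ<ᵢ (Cⱼ − Rⱼ) → M1=0, M2=379, M3=743, M4=1071, M5=1408
Σ MᵢCᵢ = 0·379 + 379·418 + 743·440 + 1071·532 + 1408·785 = 0 + 158422 + 326920 + 569772 + 1105280 = 2160394
Σ Rᵢ = 0 + 54 + 112 + 195 + 376 = 737
N̂ = 2160394 / 737 ≈ 2931.3 → 2931

N ≈ 2931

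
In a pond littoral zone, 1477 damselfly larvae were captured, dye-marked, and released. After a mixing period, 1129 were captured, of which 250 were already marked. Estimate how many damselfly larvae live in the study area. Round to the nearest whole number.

N ≈ 6670

N = (1477 × 1129) / 250 = 1667533 / 250 ≈ 6670.1 → 6670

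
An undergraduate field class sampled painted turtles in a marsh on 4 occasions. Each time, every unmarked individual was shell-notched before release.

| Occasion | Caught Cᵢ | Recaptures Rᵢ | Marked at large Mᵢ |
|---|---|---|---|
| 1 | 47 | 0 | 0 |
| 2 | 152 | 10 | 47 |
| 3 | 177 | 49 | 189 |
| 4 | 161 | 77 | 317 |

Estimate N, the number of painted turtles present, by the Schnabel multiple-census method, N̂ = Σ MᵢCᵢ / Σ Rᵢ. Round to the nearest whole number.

Σ MᵢCᵢ = 0·47 + 47·152 + 189·177 + 317·161 = 0 + 7144 + 33453 + 51037 = 91634
Σ Rᵢ = 0 + 10 + 49 + 77 = 136
N̂ = 91634 / 136 ≈ 673.8 → 674

N ≈ 674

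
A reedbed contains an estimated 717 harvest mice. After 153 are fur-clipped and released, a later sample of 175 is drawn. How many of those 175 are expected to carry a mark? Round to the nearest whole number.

expected recaptures ≈ 37

The marked fraction of the population is 153/717, so in a sample of 175 expect C·(M/N) marked.
E[R] = 153 × 175 / 717 = 26775 / 717 ≈ 37.3 → 37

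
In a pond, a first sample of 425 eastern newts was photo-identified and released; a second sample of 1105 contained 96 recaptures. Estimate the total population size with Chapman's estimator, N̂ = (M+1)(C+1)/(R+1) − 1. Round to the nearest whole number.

N̂ = (425+1)(1105+1)/(96+1) − 1 = 426·1106/97 − 1
= 471156/97 − 1 ≈ 4857.3 − 1 ≈ 4856.3 → 4856

N ≈ 4856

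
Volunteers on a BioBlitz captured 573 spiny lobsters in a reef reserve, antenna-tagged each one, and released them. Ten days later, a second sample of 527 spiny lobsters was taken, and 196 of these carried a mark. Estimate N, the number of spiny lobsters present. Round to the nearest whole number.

The marked fraction in the recapture sample should equal the marked fraction in the population: 196/527 = 573/N.
N = (573 × 527) / 196 = 301971 / 196 ≈ 1540.7 → 1541

N ≈ 1541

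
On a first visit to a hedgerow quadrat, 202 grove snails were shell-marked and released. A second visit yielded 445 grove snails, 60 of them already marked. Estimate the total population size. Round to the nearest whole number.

N ≈ 1498

N = (202 × 445) / 60 = 89890 / 60 ≈ 1498.2 → 1498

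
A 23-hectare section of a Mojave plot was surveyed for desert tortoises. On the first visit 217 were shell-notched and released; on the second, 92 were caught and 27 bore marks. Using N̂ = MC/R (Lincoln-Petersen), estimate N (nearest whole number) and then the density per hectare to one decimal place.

N̂ = 217·92/27 = 19964/27 ≈ 739.4 → 739
Density = N̂ / area = 739 / 23 ≈ 32.13 → 32.1 per hectare

density ≈ 32.1 desert tortoises per hectare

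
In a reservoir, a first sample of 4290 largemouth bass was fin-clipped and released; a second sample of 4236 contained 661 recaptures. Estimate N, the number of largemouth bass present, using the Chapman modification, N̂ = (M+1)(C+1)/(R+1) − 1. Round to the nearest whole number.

N̂ = (4290+1)(4236+1)/(661+1) − 1 = 4291·4237/662 − 1
= 18180967/662 − 1 ≈ 27463.7 − 1 ≈ 27462.7 → 27463

N ≈ 27,463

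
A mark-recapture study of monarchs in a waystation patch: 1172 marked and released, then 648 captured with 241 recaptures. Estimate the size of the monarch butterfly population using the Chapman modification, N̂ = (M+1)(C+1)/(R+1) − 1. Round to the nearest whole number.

N̂ = (1172+1)(648+1)/(241+1) − 1 = 1173·649/242 − 1
= 761277/242 − 1 ≈ 3145.8 − 1 ≈ 3144.8 → 3145

N ≈ 3145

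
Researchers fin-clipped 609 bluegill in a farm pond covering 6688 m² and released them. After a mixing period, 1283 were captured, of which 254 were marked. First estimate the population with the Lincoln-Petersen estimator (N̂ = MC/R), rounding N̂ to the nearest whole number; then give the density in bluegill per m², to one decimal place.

N̂ = 609·1283/254 = 781347/254 ≈ 3076.2 → 3076
Density = N̂ / area = 3076 / 6688 ≈ 0.46 → 0.5 per m²

density ≈ 0.5 bluegill per m²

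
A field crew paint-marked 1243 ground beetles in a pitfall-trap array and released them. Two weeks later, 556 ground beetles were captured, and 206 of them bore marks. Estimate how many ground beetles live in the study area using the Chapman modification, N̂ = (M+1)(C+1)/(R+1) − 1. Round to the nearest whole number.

N̂ = (1243+1)(556+1)/(206+1) − 1 = 1244·557/207 − 1
= 692908/207 − 1 ≈ 3347.4 − 1 ≈ 3346.4 → 3346

N ≈ 3346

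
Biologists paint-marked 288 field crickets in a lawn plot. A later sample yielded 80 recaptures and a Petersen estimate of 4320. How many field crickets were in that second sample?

C = 1200

From N = M·C/R: C = N·R / M = 4320·80 / 288 = 345600 / 288 = 1200.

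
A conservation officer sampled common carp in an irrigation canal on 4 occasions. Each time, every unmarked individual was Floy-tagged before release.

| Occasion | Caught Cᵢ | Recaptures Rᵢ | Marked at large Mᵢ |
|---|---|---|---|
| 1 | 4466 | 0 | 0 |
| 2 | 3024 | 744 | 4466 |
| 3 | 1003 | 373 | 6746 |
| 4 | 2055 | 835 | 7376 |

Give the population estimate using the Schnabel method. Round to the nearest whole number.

Σ MᵢCᵢ = 0·4466 + 4466·3024 + 6746·1003 + 7376·2055 = 0 + 13505184 + 6766238 + 15157680 = 35429102
Σ Rᵢ = 0 + 744 + 373 + 835 = 1952
N̂ = 35429102 / 1952 ≈ 18150.2 → 18150

N ≈ 18,150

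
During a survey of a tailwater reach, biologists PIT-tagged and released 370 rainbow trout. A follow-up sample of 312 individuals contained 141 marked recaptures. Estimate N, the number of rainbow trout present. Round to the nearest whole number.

N ≈ 819

N = (370 × 312) / 141 = 115440 / 141 ≈ 818.7 → 819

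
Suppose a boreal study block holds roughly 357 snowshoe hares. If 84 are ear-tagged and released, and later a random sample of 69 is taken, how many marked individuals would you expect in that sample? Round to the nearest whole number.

Expected recaptures E[R] = M·C / N.
E[R] = 84 × 69 / 357 = 5796 / 357 ≈ 16.2 → 16

expected recaptures ≈ 16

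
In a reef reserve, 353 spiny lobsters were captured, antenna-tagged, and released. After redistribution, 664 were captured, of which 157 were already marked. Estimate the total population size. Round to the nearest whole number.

N = (353 × 664) / 157 = 234392 / 157 ≈ 1492.9 → 1493

N ≈ 1493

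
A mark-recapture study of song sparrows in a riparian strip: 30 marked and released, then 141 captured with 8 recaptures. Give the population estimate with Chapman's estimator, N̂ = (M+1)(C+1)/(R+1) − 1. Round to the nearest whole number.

N ≈ 488

N̂ = (30+1)(141+1)/(8+1) − 1 = 31·142/9 − 1
= 4402/9 − 1 ≈ 489.1 − 1 ≈ 488.1 → 488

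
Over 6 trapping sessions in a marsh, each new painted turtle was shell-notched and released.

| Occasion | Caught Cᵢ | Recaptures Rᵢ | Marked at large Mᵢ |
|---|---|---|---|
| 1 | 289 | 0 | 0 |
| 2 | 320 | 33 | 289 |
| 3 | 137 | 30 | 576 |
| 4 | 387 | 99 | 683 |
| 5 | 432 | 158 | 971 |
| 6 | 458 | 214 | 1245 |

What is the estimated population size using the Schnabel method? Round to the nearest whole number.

Σ MᵢCᵢ = 0·289 + 289·320 + 576·137 + 683·387 + 971·432 + 1245·458 = 0 + 92480 + 78912 + 264321 + 419472 + 570210 = 1425395
Σ Rᵢ = 0 + 33 + 30 + 99 + 158 + 214 = 534
N̂ = 1425395 / 534 ≈ 2669.3 → 2669

N ≈ 2669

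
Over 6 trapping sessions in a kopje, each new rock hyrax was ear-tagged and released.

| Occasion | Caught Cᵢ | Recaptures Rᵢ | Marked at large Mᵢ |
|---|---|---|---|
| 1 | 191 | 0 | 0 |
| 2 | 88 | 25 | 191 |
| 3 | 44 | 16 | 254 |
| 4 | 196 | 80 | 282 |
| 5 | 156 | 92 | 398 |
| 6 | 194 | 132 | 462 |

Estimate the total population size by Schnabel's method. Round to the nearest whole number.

Σ MᵢCᵢ = 0·191 + 191·88 + 254·44 + 282·196 + 398·156 + 462·194 = 0 + 16808 + 11176 + 55272 + 62088 + 89628 = 234972
Σ Rᵢ = 0 + 25 + 16 + 80 + 92 + 132 = 345
N̂ = 234972 / 345 ≈ 681.1 → 681

N ≈ 681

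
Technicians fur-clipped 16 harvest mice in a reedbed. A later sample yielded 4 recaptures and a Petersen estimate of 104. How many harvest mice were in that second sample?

C = 26

From N = M·C/R: C = N·R / M = 104·4 / 16 = 416 / 16 = 26.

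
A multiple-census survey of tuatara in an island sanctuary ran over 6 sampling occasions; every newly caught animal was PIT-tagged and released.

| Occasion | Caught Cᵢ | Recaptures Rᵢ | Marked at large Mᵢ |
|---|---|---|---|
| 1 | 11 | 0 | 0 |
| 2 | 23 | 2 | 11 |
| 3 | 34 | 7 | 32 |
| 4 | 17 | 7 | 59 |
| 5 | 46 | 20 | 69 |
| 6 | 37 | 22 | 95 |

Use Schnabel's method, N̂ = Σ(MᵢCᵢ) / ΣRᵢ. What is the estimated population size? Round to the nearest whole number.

Σ MᵢCᵢ = 0·11 + 11·23 + 32·34 + 59·17 + 69·46 + 95·37 = 0 + 253 + 1088 + 1003 + 3174 + 3515 = 9033
Σ Rᵢ = 0 + 2 + 7 + 7 + 20 + 22 = 58
N̂ = 9033 / 58 ≈ 155.7 → 156

N ≈ 156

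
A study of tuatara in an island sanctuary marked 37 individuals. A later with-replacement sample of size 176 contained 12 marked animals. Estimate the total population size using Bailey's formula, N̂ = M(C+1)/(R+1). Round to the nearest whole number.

N ≈ 504

N̂ = 37·(176+1)/(12+1) = 37·177/13 = 6549/13 ≈ 503.8 → 504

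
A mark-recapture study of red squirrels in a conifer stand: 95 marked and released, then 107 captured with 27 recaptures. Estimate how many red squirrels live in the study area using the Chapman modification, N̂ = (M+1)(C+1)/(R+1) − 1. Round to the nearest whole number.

N̂ = (95+1)(107+1)/(27+1) − 1 = 96·108/28 − 1
= 10368/28 − 1 ≈ 370.3 − 1 ≈ 369.3 → 369

N ≈ 369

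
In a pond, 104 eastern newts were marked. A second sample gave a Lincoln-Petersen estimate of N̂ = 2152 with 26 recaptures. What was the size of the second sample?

From N = M·C/R: C = N·R / M = 2152·26 / 104 = 55952 / 104 = 538.

C = 538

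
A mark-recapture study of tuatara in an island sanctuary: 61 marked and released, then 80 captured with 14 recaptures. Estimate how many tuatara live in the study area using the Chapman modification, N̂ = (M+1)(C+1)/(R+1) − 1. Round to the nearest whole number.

N ≈ 334

N̂ = (61+1)(80+1)/(14+1) − 1 = 62·81/15 − 1
= 5022/15 − 1 ≈ 334.8 − 1 ≈ 333.8 → 334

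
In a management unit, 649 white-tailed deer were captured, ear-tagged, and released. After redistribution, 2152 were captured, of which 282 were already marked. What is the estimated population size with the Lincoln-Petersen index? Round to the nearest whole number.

If marked individuals mix randomly, R/C ≈ M/N, giving N ≈ M·C/R.
N = (649 × 2152) / 282 = 1396648 / 282 ≈ 4952.7 → 4953

N ≈ 4953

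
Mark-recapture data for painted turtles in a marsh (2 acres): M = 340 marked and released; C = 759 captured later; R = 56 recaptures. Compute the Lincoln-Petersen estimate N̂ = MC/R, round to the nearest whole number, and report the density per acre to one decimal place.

density ≈ 2304.0 painted turtles per acre

N̂ = 340·759/56 = 258060/56 ≈ 4608.2 → 4608
Density = N̂ / area = 4608 / 2 = 2304.0 per acre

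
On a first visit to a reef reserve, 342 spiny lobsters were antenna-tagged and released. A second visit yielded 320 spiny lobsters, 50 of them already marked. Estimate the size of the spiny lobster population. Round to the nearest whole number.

N ≈ 2189

N = (342 × 320) / 50 = 109440 / 50 ≈ 2188.8 → 2189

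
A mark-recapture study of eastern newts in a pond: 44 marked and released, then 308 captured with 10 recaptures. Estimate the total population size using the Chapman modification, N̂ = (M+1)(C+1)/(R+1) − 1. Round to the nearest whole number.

N̂ = (44+1)(308+1)/(10+1) − 1 = 45·309/11 − 1
= 13905/11 − 1 ≈ 1264.1 − 1 ≈ 1263.1 → 1263

N ≈ 1263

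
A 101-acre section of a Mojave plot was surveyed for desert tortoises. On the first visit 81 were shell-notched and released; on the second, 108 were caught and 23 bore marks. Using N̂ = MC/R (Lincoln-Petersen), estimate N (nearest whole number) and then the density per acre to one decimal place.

density ≈ 3.8 desert tortoises per acre

N̂ = 81·108/23 = 8748/23 ≈ 380.3 → 380
Density = N̂ / area = 380 / 101 ≈ 3.76 → 3.8 per acre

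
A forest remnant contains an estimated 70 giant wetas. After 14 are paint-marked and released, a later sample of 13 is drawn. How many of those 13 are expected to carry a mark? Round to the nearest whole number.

The marked fraction of the population is 14/70, so in a sample of 13 expect C·(M/N) marked.
E[R] = 14 × 13 / 70 = 182 / 70 ≈ 2.6 → 3

expected recaptures ≈ 3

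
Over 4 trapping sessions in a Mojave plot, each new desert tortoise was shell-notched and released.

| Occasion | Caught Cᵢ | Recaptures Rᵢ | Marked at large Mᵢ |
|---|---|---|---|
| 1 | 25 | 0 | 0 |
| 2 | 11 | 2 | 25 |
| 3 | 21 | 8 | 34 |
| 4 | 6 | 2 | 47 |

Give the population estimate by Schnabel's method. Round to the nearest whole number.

Σ MᵢCᵢ = 0·25 + 25·11 + 34·21 + 47·6 = 0 + 275 + 714 + 282 = 1271
Σ Rᵢ = 0 + 2 + 8 + 2 = 12
N̂ = 1271 / 12 ≈ 105.9 → 106

N ≈ 106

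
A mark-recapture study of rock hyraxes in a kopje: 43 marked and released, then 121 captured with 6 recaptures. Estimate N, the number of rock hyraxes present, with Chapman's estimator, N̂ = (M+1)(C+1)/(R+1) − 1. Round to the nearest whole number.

N̂ = (43+1)(121+1)/(6+1) − 1 = 44·122/7 − 1
= 5368/7 − 1 ≈ 766.9 − 1 ≈ 765.9 → 766

N ≈ 766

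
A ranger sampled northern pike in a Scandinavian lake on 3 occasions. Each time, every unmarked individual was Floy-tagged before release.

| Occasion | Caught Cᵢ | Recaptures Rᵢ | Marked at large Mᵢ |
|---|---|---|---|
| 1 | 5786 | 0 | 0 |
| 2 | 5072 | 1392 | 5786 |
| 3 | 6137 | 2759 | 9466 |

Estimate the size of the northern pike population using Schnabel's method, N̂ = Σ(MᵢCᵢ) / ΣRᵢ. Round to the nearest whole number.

N ≈ 21,065

Σ MᵢCᵢ = 0·5786 + 5786·5072 + 9466·6137 = 0 + 29346592 + 58092842 = 87439434
Σ Rᵢ = 0 + 1392 + 2759 = 4151
N̂ = 87439434 / 4151 ≈ 21064.7 → 21065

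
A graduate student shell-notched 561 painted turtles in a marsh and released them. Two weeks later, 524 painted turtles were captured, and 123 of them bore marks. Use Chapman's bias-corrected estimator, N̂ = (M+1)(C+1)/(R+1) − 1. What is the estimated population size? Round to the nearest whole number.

N ≈ 2378

N̂ = (561+1)(524+1)/(123+1) − 1 = 562·525/124 − 1
= 295050/124 − 1 ≈ 2379.4 − 1 ≈ 2378.4 → 2378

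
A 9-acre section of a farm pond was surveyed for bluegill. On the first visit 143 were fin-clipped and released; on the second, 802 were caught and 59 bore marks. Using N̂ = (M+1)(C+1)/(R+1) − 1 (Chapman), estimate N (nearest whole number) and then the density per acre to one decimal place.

density ≈ 214.0 bluegill per acre

N̂ = 144·803/60 − 1 = 115632/60 − 1 ≈ 1926.2 → 1926
Density = N̂ / area = 1926 / 9 = 214.0 per acre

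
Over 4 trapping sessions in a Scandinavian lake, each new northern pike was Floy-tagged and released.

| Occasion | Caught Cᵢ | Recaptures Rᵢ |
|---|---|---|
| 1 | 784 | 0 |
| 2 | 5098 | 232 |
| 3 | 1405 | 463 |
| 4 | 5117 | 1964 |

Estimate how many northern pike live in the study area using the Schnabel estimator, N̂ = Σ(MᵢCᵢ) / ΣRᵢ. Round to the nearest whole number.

N ≈ 17,174

Marked at large before each occasion: Mᵢ = Σⱼ<ᵢ (Cⱼ − Rⱼ) → M1=0, M2=784, M3=5650, M4=6592
Σ MᵢCᵢ = 0·784 + 784·5098 + 5650·1405 + 6592·5117 = 0 + 3996832 + 7938250 + 33731264 = 45666346
Σ Rᵢ = 0 + 232 + 463 + 1964 = 2659
N̂ = 45666346 / 2659 ≈ 17174.3 → 17174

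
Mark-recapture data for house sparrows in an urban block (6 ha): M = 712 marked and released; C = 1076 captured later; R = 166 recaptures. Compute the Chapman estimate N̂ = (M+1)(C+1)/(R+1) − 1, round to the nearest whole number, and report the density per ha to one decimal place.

density ≈ 766.2 house sparrows per ha

N̂ = 713·1077/167 − 1 = 767901/167 − 1 ≈ 4597.2 → 4597
Density = N̂ / area = 4597 / 6 ≈ 766.17 → 766.2 per ha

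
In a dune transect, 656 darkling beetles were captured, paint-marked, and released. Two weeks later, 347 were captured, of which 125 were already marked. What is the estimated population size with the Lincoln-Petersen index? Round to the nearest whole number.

N ≈ 1821

N = (656 × 347) / 125 = 227632 / 125 ≈ 1821.1 → 1821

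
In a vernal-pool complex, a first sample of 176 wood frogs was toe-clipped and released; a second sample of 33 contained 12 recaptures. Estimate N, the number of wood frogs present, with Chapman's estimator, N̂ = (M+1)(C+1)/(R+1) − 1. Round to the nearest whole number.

N̂ = (176+1)(33+1)/(12+1) − 1 = 177·34/13 − 1
= 6018/13 − 1 ≈ 462.9 − 1 ≈ 461.9 → 462

N ≈ 462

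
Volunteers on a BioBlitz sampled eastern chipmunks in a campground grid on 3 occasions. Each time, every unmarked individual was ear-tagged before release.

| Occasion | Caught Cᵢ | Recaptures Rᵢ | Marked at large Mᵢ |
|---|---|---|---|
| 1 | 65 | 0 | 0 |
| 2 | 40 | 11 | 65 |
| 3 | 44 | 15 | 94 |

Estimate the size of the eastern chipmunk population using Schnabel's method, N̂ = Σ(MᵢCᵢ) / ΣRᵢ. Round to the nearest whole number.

Σ MᵢCᵢ = 0·65 + 65·40 + 94·44 = 0 + 2600 + 4136 = 6736
Σ Rᵢ = 0 + 11 + 15 = 26
N̂ = 6736 / 26 ≈ 259.1 → 259

N ≈ 259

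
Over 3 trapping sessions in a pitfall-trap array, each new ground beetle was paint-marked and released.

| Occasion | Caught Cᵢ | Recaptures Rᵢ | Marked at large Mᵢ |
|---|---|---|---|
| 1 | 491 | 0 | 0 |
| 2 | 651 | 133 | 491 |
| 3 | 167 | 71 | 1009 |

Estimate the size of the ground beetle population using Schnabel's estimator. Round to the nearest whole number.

Σ MᵢCᵢ = 0·491 + 491·651 + 1009·167 = 0 + 319641 + 168503 = 488144
Σ Rᵢ = 0 + 133 + 71 = 204
N̂ = 488144 / 204 ≈ 2392.9 → 2393

N ≈ 2393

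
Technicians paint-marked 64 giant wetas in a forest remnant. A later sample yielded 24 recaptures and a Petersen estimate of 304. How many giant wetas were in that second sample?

C = 114

From N = M·C/R: C = N·R / M = 304·24 / 64 = 7296 / 64 = 114.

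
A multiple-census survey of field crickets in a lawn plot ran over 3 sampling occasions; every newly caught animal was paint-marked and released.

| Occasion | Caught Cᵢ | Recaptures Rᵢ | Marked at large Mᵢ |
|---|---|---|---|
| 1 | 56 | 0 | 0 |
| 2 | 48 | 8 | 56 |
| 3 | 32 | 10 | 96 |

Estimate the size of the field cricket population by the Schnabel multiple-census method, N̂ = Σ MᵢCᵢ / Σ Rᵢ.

Σ MᵢCᵢ = 0·56 + 56·48 + 96·32 = 0 + 2688 + 3072 = 5760
Σ Rᵢ = 0 + 8 + 10 = 18
N̂ = 5760 / 18 = 320

N = 320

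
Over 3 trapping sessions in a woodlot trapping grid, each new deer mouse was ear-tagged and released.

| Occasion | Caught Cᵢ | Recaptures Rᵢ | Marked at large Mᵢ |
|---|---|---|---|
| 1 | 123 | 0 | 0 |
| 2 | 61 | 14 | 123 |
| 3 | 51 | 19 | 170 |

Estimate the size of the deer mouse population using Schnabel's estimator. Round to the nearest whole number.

Σ MᵢCᵢ = 0·123 + 123·61 + 170·51 = 0 + 7503 + 8670 = 16173
Σ Rᵢ = 0 + 14 + 19 = 33
N̂ = 16173 / 33 ≈ 490.1 → 490

N ≈ 490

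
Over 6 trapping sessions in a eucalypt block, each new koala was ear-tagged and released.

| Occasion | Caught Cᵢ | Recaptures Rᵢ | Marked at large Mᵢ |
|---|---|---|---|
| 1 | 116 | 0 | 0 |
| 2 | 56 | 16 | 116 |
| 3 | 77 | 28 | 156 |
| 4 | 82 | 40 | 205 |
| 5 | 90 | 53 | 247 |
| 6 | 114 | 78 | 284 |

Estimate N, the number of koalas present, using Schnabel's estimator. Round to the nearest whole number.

Σ MᵢCᵢ = 0·116 + 116·56 + 156·77 + 205·82 + 247·90 + 284·114 = 0 + 6496 + 12012 + 16810 + 22230 + 32376 = 89924
Σ Rᵢ = 0 + 16 + 28 + 40 + 53 + 78 = 215
N̂ = 89924 / 215 ≈ 418.3 → 418

N ≈ 418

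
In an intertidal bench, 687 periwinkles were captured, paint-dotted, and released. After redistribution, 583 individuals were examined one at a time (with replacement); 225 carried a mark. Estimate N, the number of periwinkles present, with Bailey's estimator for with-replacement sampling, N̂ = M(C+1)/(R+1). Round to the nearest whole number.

N̂ = 687·(583+1)/(225+1) = 687·584/226 = 401208/226 ≈ 1775.3 → 1775

N ≈ 1775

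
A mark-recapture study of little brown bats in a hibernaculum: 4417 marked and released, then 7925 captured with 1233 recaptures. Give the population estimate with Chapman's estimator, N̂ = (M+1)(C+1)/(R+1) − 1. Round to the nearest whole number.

N ≈ 28,376

N̂ = (4417+1)(7925+1)/(1233+1) − 1 = 4418·7926/1234 − 1
= 35017068/1234 − 1 ≈ 28376.9 − 1 ≈ 28375.9 → 28376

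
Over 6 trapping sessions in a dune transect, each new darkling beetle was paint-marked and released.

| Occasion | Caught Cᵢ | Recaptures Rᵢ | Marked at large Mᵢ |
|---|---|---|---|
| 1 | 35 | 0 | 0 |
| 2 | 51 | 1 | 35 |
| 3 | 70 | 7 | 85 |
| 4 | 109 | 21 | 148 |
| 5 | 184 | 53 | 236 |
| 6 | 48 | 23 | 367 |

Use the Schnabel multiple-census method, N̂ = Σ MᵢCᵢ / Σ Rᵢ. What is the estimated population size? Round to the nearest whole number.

Σ MᵢCᵢ = 0·35 + 35·51 + 85·70 + 148·109 + 236·184 + 367·48 = 0 + 1785 + 5950 + 16132 + 43424 + 17616 = 84907
Σ Rᵢ = 0 + 1 + 7 + 21 + 53 + 23 = 105
N̂ = 84907 / 105 ≈ 808.6 → 809

N ≈ 809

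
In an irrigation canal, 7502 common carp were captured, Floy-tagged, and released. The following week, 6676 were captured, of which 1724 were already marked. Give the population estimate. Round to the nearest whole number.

N ≈ 29,051

If marked individuals mix randomly, R/C ≈ M/N, giving N ≈ M·C/R.
N = (7502 × 6676) / 1724 = 50083352 / 1724 ≈ 29050.7 → 29051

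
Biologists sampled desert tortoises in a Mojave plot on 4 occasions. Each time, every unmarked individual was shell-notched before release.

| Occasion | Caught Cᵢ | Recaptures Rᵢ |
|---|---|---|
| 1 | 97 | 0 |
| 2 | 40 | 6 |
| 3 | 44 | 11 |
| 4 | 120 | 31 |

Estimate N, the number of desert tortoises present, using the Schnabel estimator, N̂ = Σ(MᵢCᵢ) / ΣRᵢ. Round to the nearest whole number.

Marked at large before each occasion: Mᵢ = Σⱼ<ᵢ (Cⱼ − Rⱼ) → M1=0, M2=97, M3=131, M4=164
Σ MᵢCᵢ = 0·97 + 97·40 + 131·44 + 164·120 = 0 + 3880 + 5764 + 19680 = 29324
Σ Rᵢ = 0 + 6 + 11 + 31 = 48
N̂ = 29324 / 48 ≈ 610.9 → 611

N ≈ 611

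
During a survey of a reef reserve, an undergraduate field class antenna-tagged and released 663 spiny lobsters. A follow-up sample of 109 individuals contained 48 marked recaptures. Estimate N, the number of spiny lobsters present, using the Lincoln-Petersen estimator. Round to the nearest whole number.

N = (663 × 109) / 48 = 72267 / 48 ≈ 1505.6 → 1506

N ≈ 1506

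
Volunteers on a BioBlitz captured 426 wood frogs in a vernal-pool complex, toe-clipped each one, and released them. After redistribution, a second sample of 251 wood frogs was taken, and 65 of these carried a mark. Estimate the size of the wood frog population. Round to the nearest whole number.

N = (426 × 251) / 65 = 106926 / 65 ≈ 1645.0 → 1645

N ≈ 1645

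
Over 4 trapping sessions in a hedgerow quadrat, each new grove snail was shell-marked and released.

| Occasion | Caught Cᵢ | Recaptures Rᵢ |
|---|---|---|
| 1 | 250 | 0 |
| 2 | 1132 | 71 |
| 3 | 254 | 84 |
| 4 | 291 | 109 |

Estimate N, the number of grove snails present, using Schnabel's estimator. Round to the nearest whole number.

N ≈ 3966

Marked at large before each occasion: Mᵢ = Σⱼ<ᵢ (Cⱼ − Rⱼ) → M1=0, M2=250, M3=1311, M4=1481
Σ MᵢCᵢ = 0·250 + 250·1132 + 1311·254 + 1481·291 = 0 + 283000 + 332994 + 430971 = 1046965
Σ Rᵢ = 0 + 71 + 84 + 109 = 264
N̂ = 1046965 / 264 ≈ 3965.8 → 3966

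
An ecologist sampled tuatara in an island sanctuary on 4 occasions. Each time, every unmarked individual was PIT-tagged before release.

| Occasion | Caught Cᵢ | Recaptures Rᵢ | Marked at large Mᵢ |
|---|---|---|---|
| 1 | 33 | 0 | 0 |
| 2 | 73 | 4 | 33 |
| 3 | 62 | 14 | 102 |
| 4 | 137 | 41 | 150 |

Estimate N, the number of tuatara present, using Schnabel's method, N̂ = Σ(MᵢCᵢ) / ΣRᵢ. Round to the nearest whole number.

Σ MᵢCᵢ = 0·33 + 33·73 + 102·62 + 150·137 = 0 + 2409 + 6324 + 20550 = 29283
Σ Rᵢ = 0 + 4 + 14 + 41 = 59
N̂ = 29283 / 59 ≈ 496.3 → 496

N ≈ 496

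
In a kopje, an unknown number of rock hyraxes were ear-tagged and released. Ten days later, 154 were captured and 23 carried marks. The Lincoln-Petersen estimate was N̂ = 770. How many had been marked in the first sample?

From N = M·C/R: M = N·R / C = 770·23 / 154 = 17710 / 154 = 115.

M = 115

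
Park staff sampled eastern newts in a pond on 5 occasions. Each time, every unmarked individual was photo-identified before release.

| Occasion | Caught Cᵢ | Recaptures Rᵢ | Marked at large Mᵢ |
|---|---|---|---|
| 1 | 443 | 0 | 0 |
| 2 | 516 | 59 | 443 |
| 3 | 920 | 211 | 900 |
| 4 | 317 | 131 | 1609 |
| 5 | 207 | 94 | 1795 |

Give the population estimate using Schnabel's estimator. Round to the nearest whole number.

N ≈ 3916

Σ MᵢCᵢ = 0·443 + 443·516 + 900·920 + 1609·317 + 1795·207 = 0 + 228588 + 828000 + 510053 + 371565 = 1938206
Σ Rᵢ = 0 + 59 + 211 + 131 + 94 = 495
N̂ = 1938206 / 495 ≈ 3915.6 → 3916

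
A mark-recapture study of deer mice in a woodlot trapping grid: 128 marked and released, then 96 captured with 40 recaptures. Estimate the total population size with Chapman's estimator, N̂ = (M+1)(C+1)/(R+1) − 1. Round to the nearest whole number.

N̂ = (128+1)(96+1)/(40+1) − 1 = 129·97/41 − 1
= 12513/41 − 1 ≈ 305.2 − 1 ≈ 304.2 → 304

N ≈ 304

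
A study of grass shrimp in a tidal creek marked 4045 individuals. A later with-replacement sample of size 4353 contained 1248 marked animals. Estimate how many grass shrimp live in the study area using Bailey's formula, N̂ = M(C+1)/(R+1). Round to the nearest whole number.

N ≈ 14,101

N̂ = 4045·(4353+1)/(1248+1) = 4045·4354/1249 = 17611930/1249 ≈ 14100.8 → 14101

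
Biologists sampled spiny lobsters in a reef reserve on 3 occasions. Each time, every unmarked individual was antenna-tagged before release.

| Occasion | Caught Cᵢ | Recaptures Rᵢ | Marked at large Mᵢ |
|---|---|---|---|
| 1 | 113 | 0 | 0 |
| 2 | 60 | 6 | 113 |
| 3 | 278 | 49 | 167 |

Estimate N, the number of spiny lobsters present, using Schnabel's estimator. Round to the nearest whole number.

Σ MᵢCᵢ = 0·113 + 113·60 + 167·278 = 0 + 6780 + 46426 = 53206
Σ Rᵢ = 0 + 6 + 49 = 55
N̂ = 53206 / 55 ≈ 967.4 → 967

N ≈ 967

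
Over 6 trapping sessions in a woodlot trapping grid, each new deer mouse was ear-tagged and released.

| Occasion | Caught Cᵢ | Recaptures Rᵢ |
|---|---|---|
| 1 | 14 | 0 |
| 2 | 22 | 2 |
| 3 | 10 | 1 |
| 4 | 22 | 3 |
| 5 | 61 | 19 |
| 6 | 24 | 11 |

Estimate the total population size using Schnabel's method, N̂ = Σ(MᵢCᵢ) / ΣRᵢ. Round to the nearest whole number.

Marked at large before each occasion: Mᵢ = Σⱼ<ᵢ (Cⱼ − Rⱼ) → M1=0, M2=14, M3=34, M4=43, M5=62, M6=104
Σ MᵢCᵢ = 0·14 + 14·22 + 34·10 + 43·22 + 62·61 + 104·24 = 0 + 308 + 340 + 946 + 3782 + 2496 = 7872
Σ Rᵢ = 0 + 2 + 1 + 3 + 19 + 11 = 36
N̂ = 7872 / 36 ≈ 218.7 → 219

N ≈ 219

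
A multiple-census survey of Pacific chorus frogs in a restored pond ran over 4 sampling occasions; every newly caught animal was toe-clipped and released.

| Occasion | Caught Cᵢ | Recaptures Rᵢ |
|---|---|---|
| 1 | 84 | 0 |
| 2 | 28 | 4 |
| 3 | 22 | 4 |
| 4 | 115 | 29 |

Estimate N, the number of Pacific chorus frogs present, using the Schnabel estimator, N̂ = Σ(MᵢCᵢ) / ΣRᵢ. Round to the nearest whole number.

N ≈ 519

Marked at large before each occasion: Mᵢ = Σⱼ<ᵢ (Cⱼ − Rⱼ) → M1=0, M2=84, M3=108, M4=126
Σ MᵢCᵢ = 0·84 + 84·28 + 108·22 + 126·115 = 0 + 2352 + 2376 + 14490 = 19218
Σ Rᵢ = 0 + 4 + 4 + 29 = 37
N̂ = 19218 / 37 ≈ 519.4 → 519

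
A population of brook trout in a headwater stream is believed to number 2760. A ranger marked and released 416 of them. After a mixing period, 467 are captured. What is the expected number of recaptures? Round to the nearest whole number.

The marked fraction of the population is 416/2760, so in a sample of 467 expect C·(M/N) marked.
E[R] = 416 × 467 / 2760 = 194272 / 2760 ≈ 70.4 → 70

expected recaptures ≈ 70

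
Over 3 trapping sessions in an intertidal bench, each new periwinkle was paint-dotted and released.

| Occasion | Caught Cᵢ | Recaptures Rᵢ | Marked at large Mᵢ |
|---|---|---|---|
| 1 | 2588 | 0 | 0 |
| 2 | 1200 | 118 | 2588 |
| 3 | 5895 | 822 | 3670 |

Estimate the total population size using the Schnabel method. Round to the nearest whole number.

Σ MᵢCᵢ = 0·2588 + 2588·1200 + 3670·5895 = 0 + 3105600 + 21634650 = 24740250
Σ Rᵢ = 0 + 118 + 822 = 940
N̂ = 24740250 / 940 ≈ 26319.4 → 26319

N ≈ 26,319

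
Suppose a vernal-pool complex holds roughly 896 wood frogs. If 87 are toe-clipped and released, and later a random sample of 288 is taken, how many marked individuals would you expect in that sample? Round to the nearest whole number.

expected recaptures ≈ 28

Expected recaptures E[R] = M·C / N.
E[R] = 87 × 288 / 896 = 25056 / 896 ≈ 28.0 → 28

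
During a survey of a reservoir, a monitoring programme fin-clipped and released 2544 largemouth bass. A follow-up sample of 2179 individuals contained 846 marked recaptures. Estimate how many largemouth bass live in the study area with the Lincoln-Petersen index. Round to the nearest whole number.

Lincoln-Petersen assumes M/N = R/C, so N = M·C / R.
N = (2544 × 2179) / 846 = 5543376 / 846 ≈ 6552.45 → 6552

N ≈ 6552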